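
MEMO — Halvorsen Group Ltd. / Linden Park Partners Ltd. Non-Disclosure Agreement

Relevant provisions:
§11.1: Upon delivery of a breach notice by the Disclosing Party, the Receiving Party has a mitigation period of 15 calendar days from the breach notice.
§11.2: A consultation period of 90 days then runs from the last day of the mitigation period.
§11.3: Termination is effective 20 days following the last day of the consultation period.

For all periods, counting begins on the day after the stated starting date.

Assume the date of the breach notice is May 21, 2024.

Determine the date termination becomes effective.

The last day of the mitigation period: May 21, 2024 + 15 days = Jun 5, 2024.
The last day of the consultation period: 90 calendar days after Jun 5, 2024 is Sep 3, 2024.
The date termination becomes effective: 20 calendar days after Sep 3, 2024 is Sep 23, 2024.

Sep 23, 2024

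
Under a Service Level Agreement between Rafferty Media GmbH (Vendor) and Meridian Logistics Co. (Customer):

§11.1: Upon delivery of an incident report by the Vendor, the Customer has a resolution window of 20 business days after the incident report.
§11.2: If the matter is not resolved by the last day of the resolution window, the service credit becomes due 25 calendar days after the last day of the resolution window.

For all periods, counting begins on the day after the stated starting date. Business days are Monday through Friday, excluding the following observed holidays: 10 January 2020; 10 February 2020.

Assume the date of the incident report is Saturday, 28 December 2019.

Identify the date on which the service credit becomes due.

The last day of the resolution window: 20 business days after Saturday, 28 December 2019, skipping weekends and the listed holiday on Jan 10 — Dec 30, Dec 31, Jan 1, Jan 2, …, Jan 23, Jan 24, Jan 27 — lands on Monday, 27 January 2020.
The date on which the service credit becomes due: 25 calendar days after 27 January 2020 is 21 February 2020.

21 February 2020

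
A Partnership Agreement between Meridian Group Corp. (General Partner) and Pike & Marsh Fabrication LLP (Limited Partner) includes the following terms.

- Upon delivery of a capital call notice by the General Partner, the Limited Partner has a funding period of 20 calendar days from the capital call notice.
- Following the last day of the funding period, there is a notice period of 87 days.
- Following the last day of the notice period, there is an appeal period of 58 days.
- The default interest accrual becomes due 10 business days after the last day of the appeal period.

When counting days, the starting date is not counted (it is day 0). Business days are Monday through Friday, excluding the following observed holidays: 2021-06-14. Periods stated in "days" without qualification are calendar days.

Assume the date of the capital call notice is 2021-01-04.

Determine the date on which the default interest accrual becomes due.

The last day of the funding period: 2021-01-04 + 20 days = 2021-01-24.
The last day of the notice period: 2021-01-24 + 87 days = 2021-04-21.
The last day of the appeal period: 2021-04-21 + 58 days = 2021-06-18.
From Friday, 2021-06-18, 10 business days (Jun 21, Jun 22, Jun 23, Jun 24, Jun 25, Jun 28, Jun 29, Jun 30, Jul 1, Jul 2, skipping weekends) brings us to Friday, 2021-07-02, which is the date on which the default interest accrual becomes due.

2021-07-02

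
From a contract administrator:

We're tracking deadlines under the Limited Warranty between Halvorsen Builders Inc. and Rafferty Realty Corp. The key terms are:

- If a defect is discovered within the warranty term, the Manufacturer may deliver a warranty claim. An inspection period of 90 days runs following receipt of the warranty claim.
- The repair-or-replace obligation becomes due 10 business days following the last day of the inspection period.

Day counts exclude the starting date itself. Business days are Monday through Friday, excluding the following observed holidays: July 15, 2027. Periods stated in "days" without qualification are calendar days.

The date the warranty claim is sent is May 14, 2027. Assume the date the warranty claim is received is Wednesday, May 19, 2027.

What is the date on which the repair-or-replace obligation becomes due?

Adding 90 calendar days to May 19, 2027 gives August 17, 2027, which is the last day of the inspection period.
The date on which the repair-or-replace obligation becomes due: counting 10 business days from Tuesday, August 17, 2027 (Aug 18, Aug 19, Aug 20, Aug 23, Aug 24, Aug 25, Aug 26, Aug 27, Aug 30, Aug 31, skipping weekends) reaches Tuesday, August 31, 2027.

August 31, 2027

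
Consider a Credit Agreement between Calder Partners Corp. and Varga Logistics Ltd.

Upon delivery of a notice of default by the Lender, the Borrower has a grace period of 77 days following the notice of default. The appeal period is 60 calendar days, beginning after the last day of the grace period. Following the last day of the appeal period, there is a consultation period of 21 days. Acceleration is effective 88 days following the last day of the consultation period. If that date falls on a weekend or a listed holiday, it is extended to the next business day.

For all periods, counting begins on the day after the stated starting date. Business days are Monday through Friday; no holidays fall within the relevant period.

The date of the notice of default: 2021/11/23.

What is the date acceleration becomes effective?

2022/07/27

Adding 77 calendar days to 2021/11/23 gives 2022/02/08, which is the last day of the grace period.
The last day of the appeal period: 2022/02/08 + 60 days = 2022/04/09.
Adding 21 calendar days to 2022/04/09 gives 2022/04/30, which is the last day of the consultation period.
The date acceleration becomes effective: 2022/04/30 + 88 days = 2022/07/27. 2022/07/27 is a Wednesday, so no roll-forward applies.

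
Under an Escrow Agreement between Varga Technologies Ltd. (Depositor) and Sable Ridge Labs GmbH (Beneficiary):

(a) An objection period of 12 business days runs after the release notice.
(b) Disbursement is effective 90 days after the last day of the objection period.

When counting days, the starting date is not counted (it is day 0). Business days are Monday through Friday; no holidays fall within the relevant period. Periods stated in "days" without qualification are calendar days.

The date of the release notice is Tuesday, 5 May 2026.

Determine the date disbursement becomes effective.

The last day of the objection period: 12 business days after Tuesday, 5 May 2026, skipping weekends — May 6, May 7, May 8, May 11, …, May 19, May 20, May 21 — lands on Thursday, 21 May 2026.
The date disbursement becomes effective: 90 calendar days after 21 May 2026 is 19 August 2026.

19 August 2026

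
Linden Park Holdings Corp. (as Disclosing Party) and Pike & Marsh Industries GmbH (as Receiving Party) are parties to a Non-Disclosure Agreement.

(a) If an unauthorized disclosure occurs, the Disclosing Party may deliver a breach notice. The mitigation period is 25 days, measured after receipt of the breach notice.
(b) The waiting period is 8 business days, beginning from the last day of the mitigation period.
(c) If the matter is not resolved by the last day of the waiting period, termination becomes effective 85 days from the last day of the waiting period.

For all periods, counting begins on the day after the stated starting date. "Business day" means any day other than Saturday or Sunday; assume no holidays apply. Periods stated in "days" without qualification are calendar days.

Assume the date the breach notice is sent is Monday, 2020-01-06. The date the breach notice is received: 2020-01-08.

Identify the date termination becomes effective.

2020-05-07

The last day of the mitigation period: 2020-01-08 + 25 days = 2020-02-02.
From Sunday, 2020-02-02, 8 business days (Feb 3, Feb 4, Feb 5, Feb 6, Feb 7, Feb 10, Feb 11, Feb 12, skipping weekends) brings us to Wednesday, 2020-02-12, which is the last day of the waiting period.
Adding 85 calendar days to 2020-02-12 gives 2020-05-07, which is the date termination becomes effective.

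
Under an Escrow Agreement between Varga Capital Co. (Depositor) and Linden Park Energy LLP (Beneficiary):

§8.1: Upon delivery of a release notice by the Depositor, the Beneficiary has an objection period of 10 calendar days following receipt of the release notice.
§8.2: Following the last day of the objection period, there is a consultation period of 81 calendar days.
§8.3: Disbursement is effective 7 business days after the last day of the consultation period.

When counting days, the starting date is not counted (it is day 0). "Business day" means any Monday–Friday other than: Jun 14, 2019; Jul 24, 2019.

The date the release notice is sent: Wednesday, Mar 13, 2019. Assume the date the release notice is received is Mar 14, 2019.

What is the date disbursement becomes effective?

Adding 10 calendar days to Mar 14, 2019 gives Mar 24, 2019, which is the last day of the objection period.
The last day of the consultation period: Mar 24, 2019 + 81 days = Jun 13, 2019.
The date disbursement becomes effective: 7 business days after Thursday, Jun 13, 2019, skipping weekends and the listed holiday on Jun 14 — Jun 17, Jun 18, Jun 19, Jun 20, Jun 21, Jun 24, Jun 25 — lands on Tuesday, Jun 25, 2019.

Jun 25, 2019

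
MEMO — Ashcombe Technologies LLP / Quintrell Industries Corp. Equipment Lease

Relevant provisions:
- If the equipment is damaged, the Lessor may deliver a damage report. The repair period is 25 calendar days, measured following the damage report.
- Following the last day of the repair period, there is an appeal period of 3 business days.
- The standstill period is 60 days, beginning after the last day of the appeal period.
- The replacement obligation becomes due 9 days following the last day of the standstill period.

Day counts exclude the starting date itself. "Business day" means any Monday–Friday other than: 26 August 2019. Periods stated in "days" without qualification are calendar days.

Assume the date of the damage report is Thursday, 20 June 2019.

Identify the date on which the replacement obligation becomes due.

Adding 25 calendar days to 20 June 2019 gives 15 July 2019, which is the last day of the repair period.
The last day of the appeal period: 3 business days after Monday, 15 July 2019, skipping weekends — Jul 16, Jul 17, Jul 18 — lands on Thursday, 18 July 2019.
The last day of the standstill period: 60 calendar days after 18 July 2019 is 16 September 2019.
The date on which the replacement obligation becomes due: 16 September 2019 + 9 days = 25 September 2019.

25 September 2019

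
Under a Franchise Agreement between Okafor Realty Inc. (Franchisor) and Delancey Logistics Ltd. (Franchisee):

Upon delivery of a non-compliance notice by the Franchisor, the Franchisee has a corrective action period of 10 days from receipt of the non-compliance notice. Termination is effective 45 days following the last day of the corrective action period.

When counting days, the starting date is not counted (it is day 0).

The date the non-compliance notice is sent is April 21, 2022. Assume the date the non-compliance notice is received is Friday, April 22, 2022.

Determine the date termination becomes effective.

June 16, 2022

Adding 10 calendar days to April 22, 2022 gives May 2, 2022, which is the last day of the corrective action period.
The date termination becomes effective: May 2, 2022 + 45 days = June 16, 2022.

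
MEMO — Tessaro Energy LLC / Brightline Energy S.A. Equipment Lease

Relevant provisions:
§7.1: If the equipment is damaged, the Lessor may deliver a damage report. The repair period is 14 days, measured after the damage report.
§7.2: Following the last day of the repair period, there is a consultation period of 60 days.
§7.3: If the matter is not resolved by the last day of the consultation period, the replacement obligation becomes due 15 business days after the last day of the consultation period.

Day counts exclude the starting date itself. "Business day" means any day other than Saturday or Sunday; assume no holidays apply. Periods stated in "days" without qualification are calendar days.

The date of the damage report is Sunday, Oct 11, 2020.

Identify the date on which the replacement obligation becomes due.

The last day of the repair period: 14 calendar days after Oct 11, 2020 is Oct 25, 2020.
Adding 60 calendar days to Oct 25, 2020 gives Dec 24, 2020, which is the last day of the consultation period.
The date on which the replacement obligation becomes due: counting 15 business days from Thursday, Dec 24, 2020 (Dec 25, Dec 28, Dec 29, Dec 30, …, Jan 12, Jan 13, Jan 14, skipping weekends) reaches Thursday, Jan 14, 2021.

Jan 14, 2021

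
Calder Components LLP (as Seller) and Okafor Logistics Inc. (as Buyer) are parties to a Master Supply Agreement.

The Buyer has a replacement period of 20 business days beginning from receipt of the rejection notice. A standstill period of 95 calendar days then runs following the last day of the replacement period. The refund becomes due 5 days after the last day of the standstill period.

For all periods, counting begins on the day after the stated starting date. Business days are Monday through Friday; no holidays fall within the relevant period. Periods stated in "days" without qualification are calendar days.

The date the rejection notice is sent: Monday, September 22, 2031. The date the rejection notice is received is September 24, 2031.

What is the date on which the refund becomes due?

From Wednesday, September 24, 2031, 20 business days (Sep 25, Sep 26, Sep 29, Sep 30, …, Oct 20, Oct 21, Oct 22, skipping weekends) brings us to Wednesday, October 22, 2031, which is the last day of the replacement period.
The last day of the standstill period: October 22, 2031 + 95 days = January 25, 2032.
The date on which the refund becomes due: January 25, 2032 + 5 days = January 30, 2032.

January 30, 2032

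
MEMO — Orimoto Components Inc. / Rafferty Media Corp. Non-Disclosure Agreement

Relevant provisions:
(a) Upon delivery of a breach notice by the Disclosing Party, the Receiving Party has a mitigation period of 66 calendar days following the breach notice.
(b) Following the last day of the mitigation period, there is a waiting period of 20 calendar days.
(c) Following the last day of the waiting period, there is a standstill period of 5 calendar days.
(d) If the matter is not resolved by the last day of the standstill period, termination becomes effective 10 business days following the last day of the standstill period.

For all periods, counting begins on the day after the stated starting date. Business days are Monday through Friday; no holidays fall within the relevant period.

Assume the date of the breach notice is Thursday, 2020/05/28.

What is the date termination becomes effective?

2020/09/10

The last day of the mitigation period: 2020/05/28 + 66 days = 2020/08/02.
Adding 20 calendar days to 2020/08/02 gives 2020/08/22, which is the last day of the waiting period.
Adding 5 calendar days to 2020/08/22 gives 2020/08/27, which is the last day of the standstill period.
The date termination becomes effective: counting 10 business days from Thursday, 2020/08/27 (Aug 28, Aug 31, Sep 1, Sep 2, Sep 3, Sep 4, Sep 7, Sep 8, Sep 9, Sep 10, skipping weekends) reaches Thursday, 2020/09/10.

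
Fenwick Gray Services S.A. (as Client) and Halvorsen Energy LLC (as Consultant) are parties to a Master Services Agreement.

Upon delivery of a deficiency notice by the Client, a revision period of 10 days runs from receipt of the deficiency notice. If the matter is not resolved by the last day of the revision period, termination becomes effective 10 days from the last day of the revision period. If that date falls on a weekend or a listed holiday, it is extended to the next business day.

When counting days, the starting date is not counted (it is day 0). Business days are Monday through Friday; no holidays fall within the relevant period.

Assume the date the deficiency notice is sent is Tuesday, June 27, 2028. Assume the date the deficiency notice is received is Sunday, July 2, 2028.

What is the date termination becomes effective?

July 24, 2028

Adding 10 calendar days to July 2, 2028 gives July 12, 2028, which is the last day of the revision period.
The date termination becomes effective: July 12, 2028 + 10 days = July 22, 2028. That falls on a Saturday, so it rolls to the next business day, Monday, July 24, 2028.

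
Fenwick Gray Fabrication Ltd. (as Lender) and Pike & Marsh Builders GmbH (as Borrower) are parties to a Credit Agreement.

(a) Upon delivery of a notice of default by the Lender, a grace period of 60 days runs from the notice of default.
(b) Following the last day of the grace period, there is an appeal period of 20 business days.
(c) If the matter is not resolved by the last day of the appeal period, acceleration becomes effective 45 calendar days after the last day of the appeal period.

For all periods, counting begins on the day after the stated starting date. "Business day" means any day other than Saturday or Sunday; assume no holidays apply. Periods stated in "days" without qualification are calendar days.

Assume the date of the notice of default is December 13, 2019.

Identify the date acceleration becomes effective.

April 24, 2020

The last day of the grace period: December 13, 2019 + 60 days = February 11, 2020.
The last day of the appeal period: counting 20 business days from Tuesday, February 11, 2020 (Feb 12, Feb 13, Feb 14, Feb 17, …, Mar 6, Mar 9, Mar 10, skipping weekends) reaches Tuesday, March 10, 2020.
The date acceleration becomes effective: March 10, 2020 + 45 days = April 24, 2020.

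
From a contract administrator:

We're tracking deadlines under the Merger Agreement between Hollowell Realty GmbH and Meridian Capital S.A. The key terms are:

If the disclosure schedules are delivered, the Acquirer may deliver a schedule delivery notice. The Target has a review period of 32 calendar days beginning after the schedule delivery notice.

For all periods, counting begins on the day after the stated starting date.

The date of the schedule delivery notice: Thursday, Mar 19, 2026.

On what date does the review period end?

Apr 20, 2026

The last day of the review period: 32 calendar days after Mar 19, 2026 is Apr 20, 2026.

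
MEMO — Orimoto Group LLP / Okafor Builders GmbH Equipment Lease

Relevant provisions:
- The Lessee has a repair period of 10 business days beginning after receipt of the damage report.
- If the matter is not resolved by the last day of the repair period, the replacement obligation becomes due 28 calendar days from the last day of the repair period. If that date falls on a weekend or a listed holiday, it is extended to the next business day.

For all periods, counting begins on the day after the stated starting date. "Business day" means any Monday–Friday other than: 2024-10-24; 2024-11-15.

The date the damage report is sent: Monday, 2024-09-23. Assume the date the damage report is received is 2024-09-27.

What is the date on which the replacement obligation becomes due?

2024-11-08

The last day of the repair period: 10 business days after Friday, 2024-09-27, skipping weekends — Sep 30, Oct 1, Oct 2, Oct 3, Oct 4, Oct 7, Oct 8, Oct 9, Oct 10, Oct 11 — lands on Friday, 2024-10-11.
The date on which the replacement obligation becomes due: 28 calendar days after 2024-10-11 is 2024-11-08. 2024-11-08 is a Friday and is not a listed holiday, so no roll-forward applies.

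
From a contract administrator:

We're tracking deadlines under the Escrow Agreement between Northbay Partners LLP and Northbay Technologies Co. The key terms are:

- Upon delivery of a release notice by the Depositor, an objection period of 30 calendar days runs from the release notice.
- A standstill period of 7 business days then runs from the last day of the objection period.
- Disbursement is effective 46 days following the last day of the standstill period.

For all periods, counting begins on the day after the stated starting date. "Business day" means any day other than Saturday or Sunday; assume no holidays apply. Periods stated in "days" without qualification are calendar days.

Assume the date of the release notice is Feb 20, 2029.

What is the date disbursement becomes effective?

The last day of the objection period: Feb 20, 2029 + 30 days = Mar 22, 2029.
The last day of the standstill period: 7 business days after Thursday, Mar 22, 2029, skipping weekends — Mar 23, Mar 26, Mar 27, Mar 28, Mar 29, Mar 30, Apr 2 — lands on Monday, Apr 2, 2029.
The date disbursement becomes effective: 46 calendar days after Apr 2, 2029 is May 18, 2029.

May 18, 2029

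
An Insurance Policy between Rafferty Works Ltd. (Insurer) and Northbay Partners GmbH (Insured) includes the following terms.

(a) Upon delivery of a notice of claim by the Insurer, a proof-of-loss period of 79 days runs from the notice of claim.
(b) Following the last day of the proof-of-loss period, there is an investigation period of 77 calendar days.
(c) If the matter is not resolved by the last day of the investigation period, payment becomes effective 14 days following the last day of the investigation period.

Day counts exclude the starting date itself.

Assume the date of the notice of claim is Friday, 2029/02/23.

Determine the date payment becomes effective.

2029/08/12

The last day of the proof-of-loss period: 79 calendar days after 2029/02/23 is 2029/05/13.
Adding 77 calendar days to 2029/05/13 gives 2029/07/29, which is the last day of the investigation period.
Adding 14 calendar days to 2029/07/29 gives 2029/08/12, which is the date payment becomes effective.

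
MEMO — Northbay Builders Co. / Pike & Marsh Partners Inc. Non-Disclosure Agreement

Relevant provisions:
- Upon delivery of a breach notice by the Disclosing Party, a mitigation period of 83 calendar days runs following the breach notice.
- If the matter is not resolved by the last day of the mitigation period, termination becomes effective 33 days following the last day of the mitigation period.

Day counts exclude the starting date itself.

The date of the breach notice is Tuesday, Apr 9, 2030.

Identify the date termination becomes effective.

The last day of the mitigation period: Apr 9, 2030 + 83 days = Jul 1, 2030.
The date termination becomes effective: 33 calendar days after Jul 1, 2030 is Aug 3, 2030.

Aug 3, 2030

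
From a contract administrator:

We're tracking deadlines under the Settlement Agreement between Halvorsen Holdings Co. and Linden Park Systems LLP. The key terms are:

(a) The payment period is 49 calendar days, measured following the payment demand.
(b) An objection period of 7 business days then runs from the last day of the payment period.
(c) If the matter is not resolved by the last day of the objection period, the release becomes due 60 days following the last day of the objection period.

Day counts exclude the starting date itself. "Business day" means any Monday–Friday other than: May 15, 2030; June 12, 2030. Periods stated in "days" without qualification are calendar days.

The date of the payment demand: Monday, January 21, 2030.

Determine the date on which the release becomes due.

May 19, 2030

Adding 49 calendar days to January 21, 2030 gives March 11, 2030, which is the last day of the payment period.
From Monday, March 11, 2030, 7 business days (Mar 12, Mar 13, Mar 14, Mar 15, Mar 18, Mar 19, Mar 20, skipping weekends) brings us to Wednesday, March 20, 2030, which is the last day of the objection period.
The date on which the release becomes due: March 20, 2030 + 60 days = May 19, 2030.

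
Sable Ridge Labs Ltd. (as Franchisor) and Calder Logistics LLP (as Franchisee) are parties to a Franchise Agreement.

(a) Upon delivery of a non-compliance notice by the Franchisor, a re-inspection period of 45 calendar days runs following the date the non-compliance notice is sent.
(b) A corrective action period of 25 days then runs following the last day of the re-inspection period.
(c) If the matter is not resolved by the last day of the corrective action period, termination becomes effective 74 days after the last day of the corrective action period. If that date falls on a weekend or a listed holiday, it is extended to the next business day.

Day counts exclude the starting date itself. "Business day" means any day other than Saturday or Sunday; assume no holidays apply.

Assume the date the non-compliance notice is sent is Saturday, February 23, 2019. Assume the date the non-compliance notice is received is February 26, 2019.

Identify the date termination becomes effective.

July 17, 2019

Adding 45 calendar days to February 23, 2019 gives April 9, 2019, which is the last day of the re-inspection period.
The last day of the corrective action period: April 9, 2019 + 25 days = May 4, 2019.
The date termination becomes effective: 74 calendar days after May 4, 2019 is July 17, 2019. July 17, 2019 is a Wednesday, so no roll-forward applies.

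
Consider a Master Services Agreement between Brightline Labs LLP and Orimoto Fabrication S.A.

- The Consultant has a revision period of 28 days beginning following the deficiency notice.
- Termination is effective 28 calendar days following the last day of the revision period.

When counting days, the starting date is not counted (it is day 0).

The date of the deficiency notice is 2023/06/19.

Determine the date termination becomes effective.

The last day of the revision period: 28 calendar days after 2023/06/19 is 2023/07/17.
The date termination becomes effective: 2023/07/17 + 28 days = 2023/08/14.

2023/08/14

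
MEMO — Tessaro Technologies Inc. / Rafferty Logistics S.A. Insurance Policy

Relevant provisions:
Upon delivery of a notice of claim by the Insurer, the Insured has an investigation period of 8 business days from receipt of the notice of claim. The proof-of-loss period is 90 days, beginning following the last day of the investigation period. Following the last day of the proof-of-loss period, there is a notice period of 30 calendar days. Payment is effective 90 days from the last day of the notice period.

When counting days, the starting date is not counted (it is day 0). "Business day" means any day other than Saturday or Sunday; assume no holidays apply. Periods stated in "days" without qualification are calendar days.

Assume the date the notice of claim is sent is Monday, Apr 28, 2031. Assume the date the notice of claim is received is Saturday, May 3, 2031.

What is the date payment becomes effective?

The last day of the investigation period: 8 business days after Saturday, May 3, 2031, skipping weekends — May 5, May 6, May 7, May 8, May 9, May 12, May 13, May 14 — lands on Wednesday, May 14, 2031.
The last day of the proof-of-loss period: 90 calendar days after May 14, 2031 is Aug 12, 2031.
The last day of the notice period: Aug 12, 2031 + 30 days = Sep 11, 2031.
The date payment becomes effective: 90 calendar days after Sep 11, 2031 is Dec 10, 2031.

Dec 10, 2031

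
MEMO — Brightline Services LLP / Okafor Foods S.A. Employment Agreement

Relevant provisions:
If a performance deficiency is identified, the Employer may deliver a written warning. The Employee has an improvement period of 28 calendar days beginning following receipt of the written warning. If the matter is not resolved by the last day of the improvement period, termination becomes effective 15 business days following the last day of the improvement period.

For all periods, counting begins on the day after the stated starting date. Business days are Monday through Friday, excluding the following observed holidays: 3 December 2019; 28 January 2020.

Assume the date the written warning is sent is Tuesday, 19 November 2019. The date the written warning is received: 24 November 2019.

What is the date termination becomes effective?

10 January 2020

The last day of the improvement period: 28 calendar days after 24 November 2019 is 22 December 2019.
From Sunday, 22 December 2019, 15 business days (Dec 23, Dec 24, Dec 25, Dec 26, …, Jan 8, Jan 9, Jan 10, skipping weekends) brings us to Friday, 10 January 2020, which is the date termination becomes effective.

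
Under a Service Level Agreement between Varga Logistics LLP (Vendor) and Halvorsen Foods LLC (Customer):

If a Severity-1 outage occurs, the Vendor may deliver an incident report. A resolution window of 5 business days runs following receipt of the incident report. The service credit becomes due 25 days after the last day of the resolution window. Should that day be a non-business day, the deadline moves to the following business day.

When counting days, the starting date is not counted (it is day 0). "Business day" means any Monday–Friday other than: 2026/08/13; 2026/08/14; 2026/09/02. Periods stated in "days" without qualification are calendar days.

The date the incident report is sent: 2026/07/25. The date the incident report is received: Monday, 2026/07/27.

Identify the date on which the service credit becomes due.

The last day of the resolution window: counting 5 business days from Monday, 2026/07/27 (Jul 28, Jul 29, Jul 30, Jul 31, Aug 3, skipping weekends) reaches Monday, 2026/08/03.
The date on which the service credit becomes due: 2026/08/03 + 25 days = 2026/08/28. 2026/08/28 is a Friday and is not a listed holiday, so no roll-forward applies.

2026/08/28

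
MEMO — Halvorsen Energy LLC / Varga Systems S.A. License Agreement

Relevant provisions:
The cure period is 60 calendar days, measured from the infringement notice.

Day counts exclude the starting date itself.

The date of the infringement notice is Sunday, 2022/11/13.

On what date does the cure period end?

The last day of the cure period: 60 calendar days after 2022/11/13 is 2023/01/12.

2023/01/12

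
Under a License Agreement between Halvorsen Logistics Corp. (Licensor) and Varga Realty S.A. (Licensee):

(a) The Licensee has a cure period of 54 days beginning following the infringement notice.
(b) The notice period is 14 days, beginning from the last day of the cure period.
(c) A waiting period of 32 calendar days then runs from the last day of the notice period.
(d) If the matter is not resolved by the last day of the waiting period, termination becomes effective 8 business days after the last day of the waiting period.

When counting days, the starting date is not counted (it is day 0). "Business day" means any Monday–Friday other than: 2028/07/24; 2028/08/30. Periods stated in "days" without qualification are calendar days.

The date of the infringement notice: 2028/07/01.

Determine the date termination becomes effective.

Adding 54 calendar days to 2028/07/01 gives 2028/08/24, which is the last day of the cure period.
The last day of the notice period: 2028/08/24 + 14 days = 2028/09/07.
Adding 32 calendar days to 2028/09/07 gives 2028/10/09, which is the last day of the waiting period.
The date termination becomes effective: counting 8 business days from Monday, 2028/10/09 (Oct 10, Oct 11, Oct 12, Oct 13, Oct 16, Oct 17, Oct 18, Oct 19, skipping weekends) reaches Thursday, 2028/10/19.

2028/10/19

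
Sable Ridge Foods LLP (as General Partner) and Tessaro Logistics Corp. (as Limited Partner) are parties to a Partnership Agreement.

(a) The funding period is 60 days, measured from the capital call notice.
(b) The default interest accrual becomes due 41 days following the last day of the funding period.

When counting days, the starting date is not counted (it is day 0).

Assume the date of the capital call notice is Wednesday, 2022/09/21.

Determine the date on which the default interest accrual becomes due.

2022/12/31

Adding 60 calendar days to 2022/09/21 gives 2022/11/20, which is the last day of the funding period.
Adding 41 calendar days to 2022/11/20 gives 2022/12/31, which is the date on which the default interest accrual becomes due.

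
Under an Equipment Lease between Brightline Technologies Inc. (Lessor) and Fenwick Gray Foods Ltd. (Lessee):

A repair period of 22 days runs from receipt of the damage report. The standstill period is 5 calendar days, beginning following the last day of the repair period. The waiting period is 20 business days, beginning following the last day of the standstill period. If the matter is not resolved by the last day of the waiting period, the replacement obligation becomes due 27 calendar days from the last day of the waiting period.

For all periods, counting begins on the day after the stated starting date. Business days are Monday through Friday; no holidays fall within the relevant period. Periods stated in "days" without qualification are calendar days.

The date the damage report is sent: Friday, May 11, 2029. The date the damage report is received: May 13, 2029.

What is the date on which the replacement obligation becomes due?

Adding 22 calendar days to May 13, 2029 gives June 4, 2029, which is the last day of the repair period.
Adding 5 calendar days to June 4, 2029 gives June 9, 2029, which is the last day of the standstill period.
The last day of the waiting period: counting 20 business days from Saturday, June 9, 2029 (Jun 11, Jun 12, Jun 13, Jun 14, …, Jul 4, Jul 5, Jul 6, skipping weekends) reaches Friday, July 6, 2029.
The date on which the replacement obligation becomes due: 27 calendar days after July 6, 2029 is August 2, 2029.

August 2, 2029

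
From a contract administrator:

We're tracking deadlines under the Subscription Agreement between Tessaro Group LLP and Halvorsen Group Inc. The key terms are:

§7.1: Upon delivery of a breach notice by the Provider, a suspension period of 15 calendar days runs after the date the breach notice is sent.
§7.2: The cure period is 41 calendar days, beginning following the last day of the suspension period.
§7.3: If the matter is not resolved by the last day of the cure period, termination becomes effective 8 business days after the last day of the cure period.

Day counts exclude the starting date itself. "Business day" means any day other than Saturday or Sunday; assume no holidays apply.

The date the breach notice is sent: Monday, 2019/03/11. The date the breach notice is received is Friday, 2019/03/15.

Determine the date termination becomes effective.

2019/05/16

The last day of the suspension period: 2019/03/11 + 15 days = 2019/03/26.
Adding 41 calendar days to 2019/03/26 gives 2019/05/06, which is the last day of the cure period.
The date termination becomes effective: 8 business days after Monday, 2019/05/06, skipping weekends — May 7, May 8, May 9, May 10, May 13, May 14, May 15, May 16 — lands on Thursday, 2019/05/16.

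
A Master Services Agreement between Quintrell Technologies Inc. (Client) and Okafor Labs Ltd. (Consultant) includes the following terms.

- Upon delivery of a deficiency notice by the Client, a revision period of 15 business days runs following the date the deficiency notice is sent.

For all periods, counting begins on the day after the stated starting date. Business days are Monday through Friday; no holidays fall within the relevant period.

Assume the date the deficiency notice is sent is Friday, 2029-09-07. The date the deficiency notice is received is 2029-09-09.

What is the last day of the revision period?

The last day of the revision period: counting 15 business days from Friday, 2029-09-07 (Sep 10, Sep 11, Sep 12, Sep 13, …, Sep 26, Sep 27, Sep 28, skipping weekends) reaches Friday, 2029-09-28.

2029-09-28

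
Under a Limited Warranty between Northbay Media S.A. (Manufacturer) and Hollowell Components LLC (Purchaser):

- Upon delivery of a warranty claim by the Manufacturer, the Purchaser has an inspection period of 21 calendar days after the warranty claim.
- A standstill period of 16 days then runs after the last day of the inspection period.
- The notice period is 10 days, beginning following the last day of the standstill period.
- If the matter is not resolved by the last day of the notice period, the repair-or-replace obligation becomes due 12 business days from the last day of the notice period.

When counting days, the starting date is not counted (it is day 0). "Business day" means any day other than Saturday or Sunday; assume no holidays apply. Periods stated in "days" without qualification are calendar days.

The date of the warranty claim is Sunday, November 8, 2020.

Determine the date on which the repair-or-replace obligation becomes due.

January 12, 2021

The last day of the inspection period: November 8, 2020 + 21 days = November 29, 2020.
The last day of the standstill period: November 29, 2020 + 16 days = December 15, 2020.
Adding 10 calendar days to December 15, 2020 gives December 25, 2020, which is the last day of the notice period.
The date on which the repair-or-replace obligation becomes due: 12 business days after Friday, December 25, 2020, skipping weekends — Dec 28, Dec 29, Dec 30, Dec 31, …, Jan 8, Jan 11, Jan 12 — lands on Tuesday, January 12, 2021.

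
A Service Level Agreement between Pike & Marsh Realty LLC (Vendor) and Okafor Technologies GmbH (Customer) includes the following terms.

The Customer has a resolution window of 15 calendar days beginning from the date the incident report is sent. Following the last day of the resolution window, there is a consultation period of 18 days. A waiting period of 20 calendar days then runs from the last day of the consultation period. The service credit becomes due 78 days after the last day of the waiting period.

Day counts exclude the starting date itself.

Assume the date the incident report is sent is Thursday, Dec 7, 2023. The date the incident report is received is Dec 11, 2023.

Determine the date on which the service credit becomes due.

The last day of the resolution window: Dec 7, 2023 + 15 days = Dec 22, 2023.
Adding 18 calendar days to Dec 22, 2023 gives Jan 9, 2024, which is the last day of the consultation period.
Adding 20 calendar days to Jan 9, 2024 gives Jan 29, 2024, which is the last day of the waiting period.
Adding 78 calendar days to Jan 29, 2024 gives Apr 16, 2024, which is the date on which the service credit becomes due.

Apr 16, 2024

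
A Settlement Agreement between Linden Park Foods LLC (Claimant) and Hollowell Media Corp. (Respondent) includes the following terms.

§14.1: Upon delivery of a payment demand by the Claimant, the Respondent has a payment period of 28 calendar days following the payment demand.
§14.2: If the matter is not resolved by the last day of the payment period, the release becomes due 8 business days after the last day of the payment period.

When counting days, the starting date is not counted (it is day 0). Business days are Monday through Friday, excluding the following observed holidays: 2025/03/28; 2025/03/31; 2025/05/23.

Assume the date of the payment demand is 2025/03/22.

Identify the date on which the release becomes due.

Adding 28 calendar days to 2025/03/22 gives 2025/04/19, which is the last day of the payment period.
The date on which the release becomes due: counting 8 business days from Saturday, 2025/04/19 (Apr 21, Apr 22, Apr 23, Apr 24, Apr 25, Apr 28, Apr 29, Apr 30, skipping weekends) reaches Wednesday, 2025/04/30.

2025/04/30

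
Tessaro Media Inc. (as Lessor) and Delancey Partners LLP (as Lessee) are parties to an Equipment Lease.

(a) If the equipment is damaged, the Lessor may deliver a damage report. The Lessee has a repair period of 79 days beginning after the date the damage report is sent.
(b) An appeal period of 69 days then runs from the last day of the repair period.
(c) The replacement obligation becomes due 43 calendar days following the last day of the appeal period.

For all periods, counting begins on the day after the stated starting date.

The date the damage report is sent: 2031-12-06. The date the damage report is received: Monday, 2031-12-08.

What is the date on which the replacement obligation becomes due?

2032-06-14

Adding 79 calendar days to 2031-12-06 gives 2032-02-23, which is the last day of the repair period.
The last day of the appeal period: 69 calendar days after 2032-02-23 is 2032-05-02.
The date on which the replacement obligation becomes due: 2032-05-02 + 43 days = 2032-06-14.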